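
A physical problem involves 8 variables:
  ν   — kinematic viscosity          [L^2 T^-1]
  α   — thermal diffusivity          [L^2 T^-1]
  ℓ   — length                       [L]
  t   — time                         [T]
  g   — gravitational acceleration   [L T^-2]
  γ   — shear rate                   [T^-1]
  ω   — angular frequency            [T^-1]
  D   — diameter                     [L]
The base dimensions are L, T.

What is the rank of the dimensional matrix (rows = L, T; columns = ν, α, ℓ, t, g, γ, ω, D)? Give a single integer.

Exponent matrix [L,T] × [ν,α,ℓ,t,g,γ,ω,D]:
  L: [ 2  2  1  0  1  0  0  1]
  T: [-1 -1  0  1 -2 -1 -1  0]
Echelon form has 2 nonzero rows (pivots: ν,ℓ)

2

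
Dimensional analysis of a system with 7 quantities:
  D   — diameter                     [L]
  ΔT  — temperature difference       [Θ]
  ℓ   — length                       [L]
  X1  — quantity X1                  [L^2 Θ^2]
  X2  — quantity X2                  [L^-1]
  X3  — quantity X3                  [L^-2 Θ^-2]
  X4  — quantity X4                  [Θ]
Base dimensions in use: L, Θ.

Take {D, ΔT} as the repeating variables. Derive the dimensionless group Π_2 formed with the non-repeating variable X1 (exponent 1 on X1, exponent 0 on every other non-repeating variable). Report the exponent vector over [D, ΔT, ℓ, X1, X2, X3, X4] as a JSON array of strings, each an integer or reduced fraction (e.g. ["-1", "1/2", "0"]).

Dimensional matrix (L×Θ by D×ΔT×ℓ×X1×X2×X3×X4):
  L: [ 1  0  1  2 -1 -2  0]
  Θ: [ 0  1  0  2  0 -2  1]
Row reduction gives pivot columns D,ΔT; rank = 2
Pivot set = {D,ΔT}, free = {ℓ,X1,X2,X3,X4}
RREF:
  r0: [   1    0    1    2   -1   -2    0]
  r1: [   0    1    0    2    0   -2    1]
Fix exponent of X1 at 1, ℓ at 0, X2 at 0, X3 at 0, X4 at 0; solve each RREF row for its pivot's exponent:
  r0: exp(D) + (2)·1 = 0 ⇒ exp(D) = -2
  r1: exp(ΔT) + (2)·1 = 0 ⇒ exp(ΔT) = -2
Π_2 = D^-2 · ΔT^-2 · X1

["-2", "-2", "0", "1", "0", "0", "0"]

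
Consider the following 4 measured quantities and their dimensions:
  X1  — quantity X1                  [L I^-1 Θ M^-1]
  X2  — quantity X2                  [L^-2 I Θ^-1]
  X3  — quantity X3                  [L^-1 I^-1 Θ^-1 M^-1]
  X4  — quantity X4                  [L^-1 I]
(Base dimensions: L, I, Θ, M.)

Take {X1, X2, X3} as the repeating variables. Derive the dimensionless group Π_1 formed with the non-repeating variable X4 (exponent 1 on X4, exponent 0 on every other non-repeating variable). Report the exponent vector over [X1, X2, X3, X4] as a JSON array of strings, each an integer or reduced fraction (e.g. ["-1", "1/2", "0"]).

["-1/2", "-1", "1/2", "1"]

Dimensional matrix (L×I×Θ×M by X1×X2×X3×X4):
  L: [ 1 -2 -1 -1]
  I: [-1  1 -1  1]
  Θ: [ 1 -1 -1  0]
  M: [-1  0 -1  0]
Echelon form has 3 nonzero rows (pivots: X1,X2,X3)
Repeat: X1,X2,X3; free: X4
RREF:
  r0: [   1    0    0  1/2]
  r1: [   0    1    0    1]
  r2: [   0    0    1 -1/2]
  r3: [   0    0    0    0]
Fix exponent of X4 at 1; solve each RREF row for its pivot's exponent:
  r0: exp(X1) + (1/2)·1 = 0 ⇒ exp(X1) = -1/2
  r1: exp(X2) + (1)·1 = 0 ⇒ exp(X2) = -1
  r2: exp(X3) + (-1/2)·1 = 0 ⇒ exp(X3) = 1/2
Π_1 = X1^(-1/2) · X2^-1 · X3^(1/2) · X4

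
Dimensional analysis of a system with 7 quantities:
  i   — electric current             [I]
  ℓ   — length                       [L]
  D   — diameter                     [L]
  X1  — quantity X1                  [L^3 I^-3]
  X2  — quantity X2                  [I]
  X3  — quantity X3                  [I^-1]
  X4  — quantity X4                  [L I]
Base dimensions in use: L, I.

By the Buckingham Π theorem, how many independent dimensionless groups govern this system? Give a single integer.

Write exponents as rows L,I / cols i,ℓ,D,X1,X2,X3,X4:
  L: [ 0  1  1  3  0  0  1]
  I: [ 1  0  0 -3  1 -1  1]
RREF → pivots at {i,ℓ} ⇒ r = 2
7 vars − rank 2 = 5 Π groups

5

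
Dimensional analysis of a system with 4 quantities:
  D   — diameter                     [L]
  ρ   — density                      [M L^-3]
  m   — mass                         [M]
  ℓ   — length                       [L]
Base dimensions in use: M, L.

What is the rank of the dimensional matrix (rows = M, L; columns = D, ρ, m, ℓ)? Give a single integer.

2

Dimensional matrix (M×L by D×ρ×m×ℓ):
  M: [ 0  1  1  0]
  L: [ 1 -3  0  1]
Echelon form has 2 nonzero rows (pivots: D,ρ)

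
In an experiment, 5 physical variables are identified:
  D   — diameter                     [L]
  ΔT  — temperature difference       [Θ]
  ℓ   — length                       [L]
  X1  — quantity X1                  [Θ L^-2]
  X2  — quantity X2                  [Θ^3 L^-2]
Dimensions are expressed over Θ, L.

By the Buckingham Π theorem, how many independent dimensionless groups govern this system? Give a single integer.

Dimensional matrix (Θ×L by D×ΔT×ℓ×X1×X2):
  Θ: [ 0  1  0  1  3]
  L: [ 1  0  1 -2 -2]
Echelon form has 2 nonzero rows (pivots: D,ΔT)
n=5, r=2 ⇒ 3 dimensionless groups

3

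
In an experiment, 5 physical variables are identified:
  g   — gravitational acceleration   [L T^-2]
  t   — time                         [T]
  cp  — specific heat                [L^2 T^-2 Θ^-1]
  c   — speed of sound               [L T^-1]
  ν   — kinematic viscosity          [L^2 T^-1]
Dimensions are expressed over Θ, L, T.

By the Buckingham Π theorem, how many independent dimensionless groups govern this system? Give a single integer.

Write exponents as rows Θ,L,T / cols g,t,cp,c,ν:
  Θ: [ 0  0 -1  0  0]
  L: [ 1  0  2  1  2]
  T: [-2  1 -2 -1 -1]
RREF → pivots at {g,t,cp} ⇒ r = 3
n=5, r=3 ⇒ 2 dimensionless groups

2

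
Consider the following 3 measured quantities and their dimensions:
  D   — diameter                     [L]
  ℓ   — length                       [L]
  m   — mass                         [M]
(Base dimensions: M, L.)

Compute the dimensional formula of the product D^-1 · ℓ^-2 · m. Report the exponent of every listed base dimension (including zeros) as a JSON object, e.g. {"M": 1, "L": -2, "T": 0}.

Exponent matrix [M,L] × [D,ℓ,m]:
  M: [ 0  0  1]
  L: [ 1  1  0]
  [M]: (-1)·0+(-2)·0+(1)·1 = 1
  [L]: (-1)·1+(-2)·1+(1)·0 = -3
⇒ M L^-3

{"M": 1, "L": -3}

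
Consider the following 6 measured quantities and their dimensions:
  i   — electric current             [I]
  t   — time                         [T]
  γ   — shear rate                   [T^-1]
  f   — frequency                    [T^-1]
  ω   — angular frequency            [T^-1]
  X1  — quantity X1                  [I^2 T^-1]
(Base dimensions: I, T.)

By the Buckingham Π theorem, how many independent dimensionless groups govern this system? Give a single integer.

Dimensional matrix (I×T by i×t×γ×f×ω×X1):
  I: [ 1  0  0  0  0  2]
  T: [ 0  1 -1 -1 -1 -1]
Echelon form has 2 nonzero rows (pivots: i,t)
Π count = n − r = 6 − 2 = 4

4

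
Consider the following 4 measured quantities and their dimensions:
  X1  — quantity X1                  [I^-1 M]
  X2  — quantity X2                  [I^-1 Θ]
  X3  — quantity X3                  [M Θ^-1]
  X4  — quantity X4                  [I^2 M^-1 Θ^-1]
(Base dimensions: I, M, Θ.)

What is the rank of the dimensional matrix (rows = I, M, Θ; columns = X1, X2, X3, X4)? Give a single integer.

2

Write exponents as rows I,M,Θ / cols X1,X2,X3,X4:
  I: [-1 -1  0  2]
  M: [ 1  0  1 -1]
  Θ: [ 0  1 -1 -1]
Row reduction gives pivot columns X1,X2; rank = 2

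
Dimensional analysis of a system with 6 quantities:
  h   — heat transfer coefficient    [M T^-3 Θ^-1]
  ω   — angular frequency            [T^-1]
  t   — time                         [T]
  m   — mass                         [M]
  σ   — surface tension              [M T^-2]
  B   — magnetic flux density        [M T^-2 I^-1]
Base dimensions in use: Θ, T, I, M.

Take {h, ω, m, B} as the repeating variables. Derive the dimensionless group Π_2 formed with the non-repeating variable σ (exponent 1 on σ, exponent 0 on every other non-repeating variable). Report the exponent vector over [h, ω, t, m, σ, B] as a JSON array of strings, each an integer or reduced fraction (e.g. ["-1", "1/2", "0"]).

["0", "-2", "0", "-1", "1", "0"]

Dimensional matrix (Θ×T×I×M by h×ω×t×m×σ×B):
  Θ: [-1  0  0  0  0  0]
  T: [-3 -1  1  0 -2 -2]
  I: [ 0  0  0  0  0 -1]
  M: [ 1  0  0  1  1  1]
RREF → pivots at {h,ω,m,B} ⇒ r = 4
Pivot set = {h,ω,m,B}, free = {t,σ}
RREF:
  r0: [   1    0    0    0    0    0]
  r1: [   0    1   -1    0    2    0]
  r2: [   0    0    0    1    1    0]
  r3: [   0    0    0    0    0    1]
Fix exponent of σ at 1, t at 0; solve each RREF row for its pivot's exponent:
  r0: exp(h) + (0)·1 = 0 ⇒ exp(h) = 0
  r1: exp(ω) + (2)·1 = 0 ⇒ exp(ω) = -2
  r2: exp(m) + (1)·1 = 0 ⇒ exp(m) = -1
  r3: exp(B) + (0)·1 = 0 ⇒ exp(B) = 0
Π_2 = ω^-2 · m^-1 · σ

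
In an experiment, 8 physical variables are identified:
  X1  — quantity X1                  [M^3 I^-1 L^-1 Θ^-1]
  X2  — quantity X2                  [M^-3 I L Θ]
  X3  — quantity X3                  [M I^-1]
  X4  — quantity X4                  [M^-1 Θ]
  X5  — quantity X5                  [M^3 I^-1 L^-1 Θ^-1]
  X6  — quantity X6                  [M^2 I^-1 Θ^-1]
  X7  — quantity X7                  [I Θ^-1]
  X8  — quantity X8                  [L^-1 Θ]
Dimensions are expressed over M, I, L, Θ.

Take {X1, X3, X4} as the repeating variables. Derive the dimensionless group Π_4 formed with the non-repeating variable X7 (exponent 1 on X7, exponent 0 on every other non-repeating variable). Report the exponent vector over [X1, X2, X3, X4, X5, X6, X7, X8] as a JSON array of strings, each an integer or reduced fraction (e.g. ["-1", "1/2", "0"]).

["0", "0", "1", "1", "0", "0", "1", "0"]

Exponent matrix [M,I,L,Θ] × [X1,X2,X3,X4,X5,X6,X7,X8]:
  M: [ 3 -3  1 -1  3  2  0  0]
  I: [-1  1 -1  0 -1 -1  1  0]
  L: [-1  1  0  0 -1  0  0 -1]
  Θ: [-1  1  0  1 -1 -1 -1  1]
Row reduction gives pivot columns X1,X3,X4; rank = 3
Repeat: X1,X3,X4; free: X2,X5,X6,X7,X8
RREF:
  r0: [   1   -1    0    0    1    0    0    1]
  r1: [   0    0    1    0    0    1   -1   -1]
  r2: [   0    0    0    1    0   -1   -1    2]
  r3: [   0    0    0    0    0    0    0    0]
Fix exponent of X7 at 1, X2 at 0, X5 at 0, X6 at 0, X8 at 0; solve each RREF row for its pivot's exponent:
  r0: exp(X1) + (0)·1 = 0 ⇒ exp(X1) = 0
  r1: exp(X3) + (-1)·1 = 0 ⇒ exp(X3) = 1
  r2: exp(X4) + (-1)·1 = 0 ⇒ exp(X4) = 1
Π_4 = X3 · X4 · X7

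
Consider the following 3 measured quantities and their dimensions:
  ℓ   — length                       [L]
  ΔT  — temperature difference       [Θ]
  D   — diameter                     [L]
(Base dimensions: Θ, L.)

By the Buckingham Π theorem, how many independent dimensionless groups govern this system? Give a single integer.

Exponent matrix [Θ,L] × [ℓ,ΔT,D]:
  Θ: [ 0  1  0]
  L: [ 1  0  1]
RREF → pivots at {ℓ,ΔT} ⇒ r = 2
3 vars − rank 2 = 1 Π group

1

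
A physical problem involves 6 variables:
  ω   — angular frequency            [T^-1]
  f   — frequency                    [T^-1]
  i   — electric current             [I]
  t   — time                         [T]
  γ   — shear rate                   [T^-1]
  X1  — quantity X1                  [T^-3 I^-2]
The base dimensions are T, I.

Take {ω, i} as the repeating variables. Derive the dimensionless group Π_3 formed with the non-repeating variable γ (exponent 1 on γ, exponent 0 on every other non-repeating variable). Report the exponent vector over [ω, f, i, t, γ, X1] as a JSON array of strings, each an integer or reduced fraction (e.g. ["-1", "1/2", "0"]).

Write exponents as rows T,I / cols ω,f,i,t,γ,X1:
  T: [-1 -1  0  1 -1 -3]
  I: [ 0  0  1  0  0 -2]
Row reduction gives pivot columns ω,i; rank = 2
Repeat: ω,i; free: f,t,γ,X1
RREF:
  r0: [   1    1    0   -1    1    3]
  r1: [   0    0    1    0    0   -2]
Fix exponent of γ at 1, f at 0, t at 0, X1 at 0; solve each RREF row for its pivot's exponent:
  r0: exp(ω) + (1)·1 = 0 ⇒ exp(ω) = -1
  r1: exp(i) + (0)·1 = 0 ⇒ exp(i) = 0
Π_3 = ω^-1 · γ

["-1", "0", "0", "0", "1", "0"]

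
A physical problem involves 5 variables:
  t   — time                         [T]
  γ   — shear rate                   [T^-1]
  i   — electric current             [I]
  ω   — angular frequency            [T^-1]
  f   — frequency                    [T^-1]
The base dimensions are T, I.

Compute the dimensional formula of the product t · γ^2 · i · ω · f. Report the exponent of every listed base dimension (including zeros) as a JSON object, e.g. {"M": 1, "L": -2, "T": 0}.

Exponent matrix [T,I] × [t,γ,i,ω,f]:
  T: [ 1 -1  0 -1 -1]
  I: [ 0  0  1  0  0]
  [T]: (1)·1+(2)·-1+(1)·0+(1)·-1+(1)·-1 = -3
  [I]: (1)·0+(2)·0+(1)·1+(1)·0+(1)·0 = 1
⇒ T^-3 I

{"T": -3, "I": 1}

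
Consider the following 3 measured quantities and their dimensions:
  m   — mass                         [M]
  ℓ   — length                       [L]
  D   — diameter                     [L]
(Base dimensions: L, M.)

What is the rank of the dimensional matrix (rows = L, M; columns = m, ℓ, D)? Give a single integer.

2

Exponent matrix [L,M] × [m,ℓ,D]:
  L: [ 0  1  1]
  M: [ 1  0  0]
RREF → pivots at {m,ℓ} ⇒ r = 2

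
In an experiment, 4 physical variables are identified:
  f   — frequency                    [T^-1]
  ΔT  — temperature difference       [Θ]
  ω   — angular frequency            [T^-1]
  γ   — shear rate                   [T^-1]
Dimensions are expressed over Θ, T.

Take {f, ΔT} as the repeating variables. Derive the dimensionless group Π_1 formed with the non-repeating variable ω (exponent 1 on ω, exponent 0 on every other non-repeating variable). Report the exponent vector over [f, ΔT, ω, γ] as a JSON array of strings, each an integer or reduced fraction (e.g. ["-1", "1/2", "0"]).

Exponent matrix [Θ,T] × [f,ΔT,ω,γ]:
  Θ: [ 0  1  0  0]
  T: [-1  0 -1 -1]
RREF → pivots at {f,ΔT} ⇒ r = 2
Pivot set = {f,ΔT}, free = {ω,γ}
RREF:
  r0: [   1    0    1    1]
  r1: [   0    1    0    0]
Fix exponent of ω at 1, γ at 0; solve each RREF row for its pivot's exponent:
  r0: exp(f) + (1)·1 = 0 ⇒ exp(f) = -1
  r1: exp(ΔT) + (0)·1 = 0 ⇒ exp(ΔT) = 0
Π_1 = f^-1 · ω

["-1", "0", "1", "0"]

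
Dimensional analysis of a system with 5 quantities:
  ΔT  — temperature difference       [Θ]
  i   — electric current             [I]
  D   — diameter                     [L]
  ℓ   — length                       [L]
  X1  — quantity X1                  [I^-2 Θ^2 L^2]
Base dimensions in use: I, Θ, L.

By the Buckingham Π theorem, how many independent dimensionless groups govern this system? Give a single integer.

Exponent matrix [I,Θ,L] × [ΔT,i,D,ℓ,X1]:
  I: [ 0  1  0  0 -2]
  Θ: [ 1  0  0  0  2]
  L: [ 0  0  1  1  2]
RREF → pivots at {ΔT,i,D} ⇒ r = 3
Π count = n − r = 5 − 3 = 2

2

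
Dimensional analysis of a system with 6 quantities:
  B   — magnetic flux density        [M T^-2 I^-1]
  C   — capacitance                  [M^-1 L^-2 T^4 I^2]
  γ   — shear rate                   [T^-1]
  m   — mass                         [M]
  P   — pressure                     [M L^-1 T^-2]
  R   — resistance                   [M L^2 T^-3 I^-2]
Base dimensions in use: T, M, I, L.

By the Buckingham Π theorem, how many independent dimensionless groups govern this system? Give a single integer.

2

Dimensional matrix (T×M×I×L by B×C×γ×m×P×R):
  T: [-2  4 -1  0 -2 -3]
  M: [ 1 -1  0  1  1  1]
  I: [-1  2  0  0  0 -2]
  L: [ 0 -2  0  0 -1  2]
RREF → pivots at {B,C,γ,m} ⇒ r = 4
6 vars − rank 4 = 2 Π groups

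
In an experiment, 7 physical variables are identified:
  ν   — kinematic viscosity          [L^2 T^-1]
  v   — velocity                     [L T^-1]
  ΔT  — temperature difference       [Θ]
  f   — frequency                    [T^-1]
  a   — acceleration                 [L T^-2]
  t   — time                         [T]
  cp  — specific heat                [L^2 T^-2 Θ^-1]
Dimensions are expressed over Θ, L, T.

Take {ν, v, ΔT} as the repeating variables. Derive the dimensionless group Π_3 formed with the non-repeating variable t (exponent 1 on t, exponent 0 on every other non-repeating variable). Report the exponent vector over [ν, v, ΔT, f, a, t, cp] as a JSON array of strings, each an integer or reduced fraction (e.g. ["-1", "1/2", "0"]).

["-1", "2", "0", "0", "0", "1", "0"]

Write exponents as rows Θ,L,T / cols ν,v,ΔT,f,a,t,cp:
  Θ: [ 0  0  1  0  0  0 -1]
  L: [ 2  1  0  0  1  0  2]
  T: [-1 -1  0 -1 -2  1 -2]
Echelon form has 3 nonzero rows (pivots: ν,v,ΔT)
Pivot set = {ν,v,ΔT}, free = {f,a,t,cp}
RREF:
  r0: [   1    0    0   -1   -1    1    0]
  r1: [   0    1    0    2    3   -2    2]
  r2: [   0    0    1    0    0    0   -1]
Fix exponent of t at 1, f at 0, a at 0, cp at 0; solve each RREF row for its pivot's exponent:
  r0: exp(ν) + (1)·1 = 0 ⇒ exp(ν) = -1
  r1: exp(v) + (-2)·1 = 0 ⇒ exp(v) = 2
  r2: exp(ΔT) + (0)·1 = 0 ⇒ exp(ΔT) = 0
Π_3 = ν^-1 · v^2 · t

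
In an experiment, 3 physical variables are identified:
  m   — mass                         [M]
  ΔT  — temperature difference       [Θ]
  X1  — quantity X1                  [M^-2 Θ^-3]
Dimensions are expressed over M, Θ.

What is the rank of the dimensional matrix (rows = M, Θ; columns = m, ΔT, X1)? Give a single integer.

Dimensional matrix (M×Θ by m×ΔT×X1):
  M: [ 1  0 -2]
  Θ: [ 0  1 -3]
Echelon form has 2 nonzero rows (pivots: m,ΔT)

2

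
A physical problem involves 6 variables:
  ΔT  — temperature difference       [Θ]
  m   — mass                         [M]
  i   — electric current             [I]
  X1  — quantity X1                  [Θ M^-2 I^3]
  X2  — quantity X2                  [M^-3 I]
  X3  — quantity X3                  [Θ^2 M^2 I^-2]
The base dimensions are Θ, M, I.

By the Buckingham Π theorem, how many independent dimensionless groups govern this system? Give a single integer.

3

Exponent matrix [Θ,M,I] × [ΔT,m,i,X1,X2,X3]:
  Θ: [ 1  0  0  1  0  2]
  M: [ 0  1  0 -2 -3  2]
  I: [ 0  0  1  3  1 -2]
RREF → pivots at {ΔT,m,i} ⇒ r = 3
6 vars − rank 3 = 3 Π groups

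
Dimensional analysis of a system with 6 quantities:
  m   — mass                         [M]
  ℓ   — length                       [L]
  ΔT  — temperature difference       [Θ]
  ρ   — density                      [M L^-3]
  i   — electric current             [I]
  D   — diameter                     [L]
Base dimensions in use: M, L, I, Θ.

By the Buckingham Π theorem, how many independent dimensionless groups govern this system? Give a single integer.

Dimensional matrix (M×L×I×Θ by m×ℓ×ΔT×ρ×i×D):
  M: [ 1  0  0  1  0  0]
  L: [ 0  1  0 -3  0  1]
  I: [ 0  0  0  0  1  0]
  Θ: [ 0  0  1  0  0  0]
Echelon form has 4 nonzero rows (pivots: m,ℓ,ΔT,i)
Π count = n − r = 6 − 4 = 2

2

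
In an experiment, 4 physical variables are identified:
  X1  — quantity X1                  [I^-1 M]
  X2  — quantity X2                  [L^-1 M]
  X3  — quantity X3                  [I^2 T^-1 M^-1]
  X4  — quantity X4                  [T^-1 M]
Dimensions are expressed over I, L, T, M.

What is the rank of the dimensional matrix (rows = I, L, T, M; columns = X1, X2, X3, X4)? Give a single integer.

Write exponents as rows I,L,T,M / cols X1,X2,X3,X4:
  I: [-1  0  2  0]
  L: [ 0 -1  0  0]
  T: [ 0  0 -1 -1]
  M: [ 1  1 -1  1]
Echelon form has 3 nonzero rows (pivots: X1,X2,X3)

3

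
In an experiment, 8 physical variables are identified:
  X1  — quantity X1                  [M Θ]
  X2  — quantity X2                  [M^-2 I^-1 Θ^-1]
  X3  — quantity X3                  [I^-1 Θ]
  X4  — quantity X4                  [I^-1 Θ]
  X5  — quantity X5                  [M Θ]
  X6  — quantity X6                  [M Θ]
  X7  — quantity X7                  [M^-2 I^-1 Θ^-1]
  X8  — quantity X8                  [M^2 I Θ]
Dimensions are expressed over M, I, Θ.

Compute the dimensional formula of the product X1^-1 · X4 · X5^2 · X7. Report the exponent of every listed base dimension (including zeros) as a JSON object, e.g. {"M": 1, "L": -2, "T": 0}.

Dimensional matrix (M×I×Θ by X1×X2×X3×X4×X5×X6×X7×X8):
  M: [ 1 -2  0  0  1  1 -2  2]
  I: [ 0 -1 -1 -1  0  0 -1  1]
  Θ: [ 1 -1  1  1  1  1 -1  1]
  [M]: (-1)·1+(1)·0+(2)·1+(1)·-2 = -1
  [I]: (-1)·0+(1)·-1+(2)·0+(1)·-1 = -2
  [Θ]: (-1)·1+(1)·1+(2)·1+(1)·-1 = 1
⇒ M^-1 I^-2 Θ

{"M": -1, "I": -2, "Θ": 1}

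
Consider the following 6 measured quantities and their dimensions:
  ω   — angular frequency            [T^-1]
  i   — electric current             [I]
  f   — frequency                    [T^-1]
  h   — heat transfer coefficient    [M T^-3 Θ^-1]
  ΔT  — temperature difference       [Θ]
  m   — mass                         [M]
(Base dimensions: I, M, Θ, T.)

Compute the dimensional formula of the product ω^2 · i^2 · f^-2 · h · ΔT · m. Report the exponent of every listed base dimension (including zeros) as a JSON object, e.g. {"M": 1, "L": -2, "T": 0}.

Write exponents as rows I,M,Θ,T / cols ω,i,f,h,ΔT,m:
  I: [ 0  1  0  0  0  0]
  M: [ 0  0  0  1  0  1]
  Θ: [ 0  0  0 -1  1  0]
  T: [-1  0 -1 -3  0  0]
  [I]: (2)·0+(2)·1+(-2)·0+(1)·0+(1)·0+(1)·0 = 2
  [M]: (2)·0+(2)·0+(-2)·0+(1)·1+(1)·0+(1)·1 = 2
  [Θ]: (2)·0+(2)·0+(-2)·0+(1)·-1+(1)·1+(1)·0 = 0
  [T]: (2)·-1+(2)·0+(-2)·-1+(1)·-3+(1)·0+(1)·0 = -3
⇒ I^2 M^2 T^-3

{"I": 2, "M": 2, "Θ": 0, "T": -3}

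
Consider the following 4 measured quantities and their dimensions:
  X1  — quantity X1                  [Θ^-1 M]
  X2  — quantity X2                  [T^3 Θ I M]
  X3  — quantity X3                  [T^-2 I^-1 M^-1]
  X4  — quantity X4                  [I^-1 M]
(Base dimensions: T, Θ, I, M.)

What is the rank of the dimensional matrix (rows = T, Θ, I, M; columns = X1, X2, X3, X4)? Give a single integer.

Dimensional matrix (T×Θ×I×M by X1×X2×X3×X4):
  T: [ 0  3 -2  0]
  Θ: [-1  1  0  0]
  I: [ 0  1 -1 -1]
  M: [ 1  1 -1  1]
RREF → pivots at {X1,X2,X3} ⇒ r = 3

3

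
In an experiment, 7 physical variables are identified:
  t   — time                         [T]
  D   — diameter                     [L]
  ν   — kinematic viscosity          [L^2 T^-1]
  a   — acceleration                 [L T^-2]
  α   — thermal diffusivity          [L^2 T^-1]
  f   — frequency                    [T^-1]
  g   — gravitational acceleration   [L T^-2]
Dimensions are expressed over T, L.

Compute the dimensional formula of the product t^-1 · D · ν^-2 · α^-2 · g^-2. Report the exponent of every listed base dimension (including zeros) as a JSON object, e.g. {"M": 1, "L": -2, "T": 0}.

Write exponents as rows T,L / cols t,D,ν,a,α,f,g:
  T: [ 1  0 -1 -2 -1 -1 -2]
  L: [ 0  1  2  1  2  0  1]
  [T]: (-1)·1+(1)·0+(-2)·-1+(-2)·-1+(-2)·-2 = 7
  [L]: (-1)·0+(1)·1+(-2)·2+(-2)·2+(-2)·1 = -9
⇒ T^7 L^-9

{"T": 7, "L": -9}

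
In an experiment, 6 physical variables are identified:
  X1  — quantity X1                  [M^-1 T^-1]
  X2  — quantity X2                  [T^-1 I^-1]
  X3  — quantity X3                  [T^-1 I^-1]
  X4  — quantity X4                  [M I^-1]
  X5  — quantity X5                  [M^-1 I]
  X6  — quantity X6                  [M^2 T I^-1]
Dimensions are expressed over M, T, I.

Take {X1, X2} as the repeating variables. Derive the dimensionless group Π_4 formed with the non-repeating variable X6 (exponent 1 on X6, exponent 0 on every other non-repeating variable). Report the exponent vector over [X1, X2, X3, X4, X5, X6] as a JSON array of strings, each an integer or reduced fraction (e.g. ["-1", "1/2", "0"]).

["2", "-1", "0", "0", "0", "1"]

Dimensional matrix (M×T×I by X1×X2×X3×X4×X5×X6):
  M: [-1  0  0  1 -1  2]
  T: [-1 -1 -1  0  0  1]
  I: [ 0 -1 -1 -1  1 -1]
RREF → pivots at {X1,X2} ⇒ r = 2
Pivot set = {X1,X2}, free = {X3,X4,X5,X6}
RREF:
  r0: [   1    0    0   -1    1   -2]
  r1: [   0    1    1    1   -1    1]
  r2: [   0    0    0    0    0    0]
Fix exponent of X6 at 1, X3 at 0, X4 at 0, X5 at 0; solve each RREF row for its pivot's exponent:
  r0: exp(X1) + (-2)·1 = 0 ⇒ exp(X1) = 2
  r1: exp(X2) + (1)·1 = 0 ⇒ exp(X2) = -1
Π_4 = X1^2 · X2^-1 · X6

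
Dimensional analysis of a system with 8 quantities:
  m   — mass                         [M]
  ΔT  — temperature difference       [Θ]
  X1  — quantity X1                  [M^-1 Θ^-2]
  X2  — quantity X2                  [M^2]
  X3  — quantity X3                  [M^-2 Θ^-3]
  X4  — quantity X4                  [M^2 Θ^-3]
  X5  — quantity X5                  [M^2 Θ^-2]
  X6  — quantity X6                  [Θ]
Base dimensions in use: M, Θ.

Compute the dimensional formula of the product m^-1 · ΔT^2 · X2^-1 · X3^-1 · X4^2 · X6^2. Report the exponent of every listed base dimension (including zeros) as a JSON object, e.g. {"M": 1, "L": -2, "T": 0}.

Dimensional matrix (M×Θ by m×ΔT×X1×X2×X3×X4×X5×X6):
  M: [ 1  0 -1  2 -2  2  2  0]
  Θ: [ 0  1 -2  0 -3 -3 -2  1]
  [M]: (-1)·1+(2)·0+(-1)·2+(-1)·-2+(2)·2+(2)·0 = 3
  [Θ]: (-1)·0+(2)·1+(-1)·0+(-1)·-3+(2)·-3+(2)·1 = 1
⇒ M^3 Θ

{"M": 3, "Θ": 1}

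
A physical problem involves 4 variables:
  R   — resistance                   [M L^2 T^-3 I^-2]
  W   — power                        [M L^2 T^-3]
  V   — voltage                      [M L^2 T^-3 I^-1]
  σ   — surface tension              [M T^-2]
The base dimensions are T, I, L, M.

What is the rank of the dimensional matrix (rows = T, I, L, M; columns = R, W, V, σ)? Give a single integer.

Exponent matrix [T,I,L,M] × [R,W,V,σ]:
  T: [-3 -3 -3 -2]
  I: [-2  0 -1  0]
  L: [ 2  2  2  0]
  M: [ 1  1  1  1]
RREF → pivots at {R,W,σ} ⇒ r = 3

3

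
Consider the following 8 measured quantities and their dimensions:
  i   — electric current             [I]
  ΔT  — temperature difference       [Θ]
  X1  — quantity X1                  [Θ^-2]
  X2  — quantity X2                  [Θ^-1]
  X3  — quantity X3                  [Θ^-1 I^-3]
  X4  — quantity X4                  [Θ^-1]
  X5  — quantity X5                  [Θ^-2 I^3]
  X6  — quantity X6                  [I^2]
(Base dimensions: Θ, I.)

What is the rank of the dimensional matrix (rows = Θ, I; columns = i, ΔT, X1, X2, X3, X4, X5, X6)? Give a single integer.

Dimensional matrix (Θ×I by i×ΔT×X1×X2×X3×X4×X5×X6):
  Θ: [ 0  1 -2 -1 -1 -1 -2  0]
  I: [ 1  0  0  0 -3  0  3  2]
Echelon form has 2 nonzero rows (pivots: i,ΔT)

2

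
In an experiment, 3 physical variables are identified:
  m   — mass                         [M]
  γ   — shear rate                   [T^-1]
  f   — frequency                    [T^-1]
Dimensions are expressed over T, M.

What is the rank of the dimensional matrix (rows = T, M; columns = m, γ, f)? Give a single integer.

2

Dimensional matrix (T×M by m×γ×f):
  T: [ 0 -1 -1]
  M: [ 1  0  0]
Row reduction gives pivot columns m,γ; rank = 2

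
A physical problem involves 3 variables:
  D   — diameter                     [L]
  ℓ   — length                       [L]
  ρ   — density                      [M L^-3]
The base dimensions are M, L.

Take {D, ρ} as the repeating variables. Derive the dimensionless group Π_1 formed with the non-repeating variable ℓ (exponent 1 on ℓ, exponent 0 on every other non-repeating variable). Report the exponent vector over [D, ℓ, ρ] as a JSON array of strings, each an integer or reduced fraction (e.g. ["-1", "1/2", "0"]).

["-1", "1", "0"]

Dimensional matrix (M×L by D×ℓ×ρ):
  M: [ 0  0  1]
  L: [ 1  1 -3]
RREF → pivots at {D,ρ} ⇒ r = 2
Repeat: D,ρ; free: ℓ
RREF:
  r0: [   1    1    0]
  r1: [   0    0    1]
Fix exponent of ℓ at 1; solve each RREF row for its pivot's exponent:
  r0: exp(D) + (1)·1 = 0 ⇒ exp(D) = -1
  r1: exp(ρ) + (0)·1 = 0 ⇒ exp(ρ) = 0
Π_1 = D^-1 · ℓ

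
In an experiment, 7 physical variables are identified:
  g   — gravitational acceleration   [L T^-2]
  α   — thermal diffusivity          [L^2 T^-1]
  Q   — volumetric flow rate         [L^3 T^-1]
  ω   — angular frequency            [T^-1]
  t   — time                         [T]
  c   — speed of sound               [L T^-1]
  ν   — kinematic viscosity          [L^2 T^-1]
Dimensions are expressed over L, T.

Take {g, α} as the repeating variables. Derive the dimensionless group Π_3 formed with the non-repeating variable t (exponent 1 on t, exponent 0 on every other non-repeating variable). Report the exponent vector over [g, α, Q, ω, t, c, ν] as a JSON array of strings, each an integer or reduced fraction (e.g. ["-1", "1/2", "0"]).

Dimensional matrix (L×T by g×α×Q×ω×t×c×ν):
  L: [ 1  2  3  0  0  1  2]
  T: [-2 -1 -1 -1  1 -1 -1]
Echelon form has 2 nonzero rows (pivots: g,α)
Pivot set = {g,α}, free = {Q,ω,t,c,ν}
RREF:
  r0: [   1    0 -1/3  2/3 -2/3  1/3    0]
  r1: [   0    1  5/3 -1/3  1/3  1/3    1]
Fix exponent of t at 1, Q at 0, ω at 0, c at 0, ν at 0; solve each RREF row for its pivot's exponent:
  r0: exp(g) + (-2/3)·1 = 0 ⇒ exp(g) = 2/3
  r1: exp(α) + (1/3)·1 = 0 ⇒ exp(α) = -1/3
Π_3 = g^(2/3) · α^(-1/3) · t

["2/3", "-1/3", "0", "0", "1", "0", "0"]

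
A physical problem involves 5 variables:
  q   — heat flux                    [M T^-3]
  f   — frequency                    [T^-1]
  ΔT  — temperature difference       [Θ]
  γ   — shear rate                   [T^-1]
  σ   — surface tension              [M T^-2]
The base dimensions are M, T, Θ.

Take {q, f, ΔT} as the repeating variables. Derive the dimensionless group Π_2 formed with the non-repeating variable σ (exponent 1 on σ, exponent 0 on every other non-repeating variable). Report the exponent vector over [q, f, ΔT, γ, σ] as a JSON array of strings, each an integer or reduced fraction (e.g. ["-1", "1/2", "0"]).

Write exponents as rows M,T,Θ / cols q,f,ΔT,γ,σ:
  M: [ 1  0  0  0  1]
  T: [-3 -1  0 -1 -2]
  Θ: [ 0  0  1  0  0]
RREF → pivots at {q,f,ΔT} ⇒ r = 3
Pivot set = {q,f,ΔT}, free = {γ,σ}
RREF:
  r0: [   1    0    0    0    1]
  r1: [   0    1    0    1   -1]
  r2: [   0    0    1    0    0]
Fix exponent of σ at 1, γ at 0; solve each RREF row for its pivot's exponent:
  r0: exp(q) + (1)·1 = 0 ⇒ exp(q) = -1
  r1: exp(f) + (-1)·1 = 0 ⇒ exp(f) = 1
  r2: exp(ΔT) + (0)·1 = 0 ⇒ exp(ΔT) = 0
Π_2 = q^-1 · f · σ

["-1", "1", "0", "0", "1"]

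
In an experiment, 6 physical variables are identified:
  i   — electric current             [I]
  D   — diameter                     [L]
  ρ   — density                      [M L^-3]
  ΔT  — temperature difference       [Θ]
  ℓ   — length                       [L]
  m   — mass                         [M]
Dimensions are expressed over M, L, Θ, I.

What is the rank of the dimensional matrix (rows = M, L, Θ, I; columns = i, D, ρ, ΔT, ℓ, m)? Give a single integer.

Dimensional matrix (M×L×Θ×I by i×D×ρ×ΔT×ℓ×m):
  M: [ 0  0  1  0  0  1]
  L: [ 0  1 -3  0  1  0]
  Θ: [ 0  0  0  1  0  0]
  I: [ 1  0  0  0  0  0]
Echelon form has 4 nonzero rows (pivots: i,D,ρ,ΔT)

4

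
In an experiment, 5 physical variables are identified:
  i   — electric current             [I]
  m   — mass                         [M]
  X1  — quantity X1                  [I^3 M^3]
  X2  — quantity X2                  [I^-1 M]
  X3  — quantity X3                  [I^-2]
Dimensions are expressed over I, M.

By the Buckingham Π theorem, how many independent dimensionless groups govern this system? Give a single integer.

Exponent matrix [I,M] × [i,m,X1,X2,X3]:
  I: [ 1  0  3 -1 -2]
  M: [ 0  1  3  1  0]
RREF → pivots at {i,m} ⇒ r = 2
Π count = n − r = 5 − 2 = 3

3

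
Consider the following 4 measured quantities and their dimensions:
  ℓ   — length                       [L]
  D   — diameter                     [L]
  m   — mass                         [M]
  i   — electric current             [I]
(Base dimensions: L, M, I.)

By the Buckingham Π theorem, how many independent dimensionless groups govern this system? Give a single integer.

1

Write exponents as rows L,M,I / cols ℓ,D,m,i:
  L: [ 1  1  0  0]
  M: [ 0  0  1  0]
  I: [ 0  0  0  1]
Row reduction gives pivot columns ℓ,m,i; rank = 3
4 vars − rank 3 = 1 Π group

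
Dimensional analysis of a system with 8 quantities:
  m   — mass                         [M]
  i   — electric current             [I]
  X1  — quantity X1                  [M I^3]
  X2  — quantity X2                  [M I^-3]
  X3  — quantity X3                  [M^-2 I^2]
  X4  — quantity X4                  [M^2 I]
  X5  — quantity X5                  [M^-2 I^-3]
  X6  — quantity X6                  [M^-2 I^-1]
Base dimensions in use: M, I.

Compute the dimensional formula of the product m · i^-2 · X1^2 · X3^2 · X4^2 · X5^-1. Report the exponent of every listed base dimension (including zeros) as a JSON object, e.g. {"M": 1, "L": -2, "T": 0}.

{"M": 5, "I": 13}

Dimensional matrix (M×I by m×i×X1×X2×X3×X4×X5×X6):
  M: [ 1  0  1  1 -2  2 -2 -2]
  I: [ 0  1  3 -3  2  1 -3 -1]
  [M]: (1)·1+(-2)·0+(2)·1+(2)·-2+(2)·2+(-1)·-2 = 5
  [I]: (1)·0+(-2)·1+(2)·3+(2)·2+(2)·1+(-1)·-3 = 13
⇒ M^5 I^13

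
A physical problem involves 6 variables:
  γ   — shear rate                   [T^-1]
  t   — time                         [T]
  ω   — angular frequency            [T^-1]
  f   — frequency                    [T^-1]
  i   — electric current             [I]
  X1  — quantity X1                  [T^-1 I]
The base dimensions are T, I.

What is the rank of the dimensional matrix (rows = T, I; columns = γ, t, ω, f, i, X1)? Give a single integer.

Dimensional matrix (T×I by γ×t×ω×f×i×X1):
  T: [-1  1 -1 -1  0 -1]
  I: [ 0  0  0  0  1  1]
RREF → pivots at {γ,i} ⇒ r = 2

2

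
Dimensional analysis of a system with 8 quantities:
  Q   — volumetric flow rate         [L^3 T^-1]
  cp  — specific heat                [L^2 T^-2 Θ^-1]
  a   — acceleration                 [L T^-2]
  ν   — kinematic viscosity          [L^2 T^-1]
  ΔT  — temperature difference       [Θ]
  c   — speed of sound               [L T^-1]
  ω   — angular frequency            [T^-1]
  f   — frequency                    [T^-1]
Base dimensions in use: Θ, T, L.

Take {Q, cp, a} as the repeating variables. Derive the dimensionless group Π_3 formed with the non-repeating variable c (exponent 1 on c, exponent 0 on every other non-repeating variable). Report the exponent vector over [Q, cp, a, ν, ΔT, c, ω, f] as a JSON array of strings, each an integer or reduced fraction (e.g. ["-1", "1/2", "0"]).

Write exponents as rows Θ,T,L / cols Q,cp,a,ν,ΔT,c,ω,f:
  Θ: [ 0 -1  0  0  1  0  0  0]
  T: [-1 -2 -2 -1  0 -1 -1 -1]
  L: [ 3  2  1  2  0  1  0  0]
RREF → pivots at {Q,cp,a} ⇒ r = 3
Pivot set = {Q,cp,a}, free = {ν,ΔT,c,ω,f}
RREF:
  r0: [   1    0    0  3/5  2/5  1/5 -1/5 -1/5]
  r1: [   0    1    0    0   -1    0    0    0]
  r2: [   0    0    1  1/5  4/5  2/5  3/5  3/5]
Fix exponent of c at 1, ν at 0, ΔT at 0, ω at 0, f at 0; solve each RREF row for its pivot's exponent:
  r0: exp(Q) + (1/5)·1 = 0 ⇒ exp(Q) = -1/5
  r1: exp(cp) + (0)·1 = 0 ⇒ exp(cp) = 0
  r2: exp(a) + (2/5)·1 = 0 ⇒ exp(a) = -2/5
Π_3 = Q^(-1/5) · a^(-2/5) · c

["-1/5", "0", "-2/5", "0", "0", "1", "0", "0"]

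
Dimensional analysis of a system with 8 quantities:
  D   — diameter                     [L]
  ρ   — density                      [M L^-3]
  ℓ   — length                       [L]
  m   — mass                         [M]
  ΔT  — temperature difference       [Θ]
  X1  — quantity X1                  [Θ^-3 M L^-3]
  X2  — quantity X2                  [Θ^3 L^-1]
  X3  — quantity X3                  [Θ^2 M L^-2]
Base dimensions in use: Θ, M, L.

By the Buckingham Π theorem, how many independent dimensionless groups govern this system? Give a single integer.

Exponent matrix [Θ,M,L] × [D,ρ,ℓ,m,ΔT,X1,X2,X3]:
  Θ: [ 0  0  0  0  1 -3  3  2]
  M: [ 0  1  0  1  0  1  0  1]
  L: [ 1 -3  1  0  0 -3 -1 -2]
Row reduction gives pivot columns D,ρ,ΔT; rank = 3
Π count = n − r = 8 − 3 = 5

5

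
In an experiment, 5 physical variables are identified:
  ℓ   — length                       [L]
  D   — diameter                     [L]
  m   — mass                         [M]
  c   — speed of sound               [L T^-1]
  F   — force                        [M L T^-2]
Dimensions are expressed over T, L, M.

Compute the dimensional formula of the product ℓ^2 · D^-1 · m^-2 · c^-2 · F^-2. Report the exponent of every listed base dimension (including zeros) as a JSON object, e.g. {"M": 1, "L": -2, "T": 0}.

Dimensional matrix (T×L×M by ℓ×D×m×c×F):
  T: [ 0  0  0 -1 -2]
  L: [ 1  1  0  1  1]
  M: [ 0  0  1  0  1]
  [T]: (2)·0+(-1)·0+(-2)·0+(-2)·-1+(-2)·-2 = 6
  [L]: (2)·1+(-1)·1+(-2)·0+(-2)·1+(-2)·1 = -3
  [M]: (2)·0+(-1)·0+(-2)·1+(-2)·0+(-2)·1 = -4
⇒ T^6 L^-3 M^-4

{"T": 6, "L": -3, "M": -4}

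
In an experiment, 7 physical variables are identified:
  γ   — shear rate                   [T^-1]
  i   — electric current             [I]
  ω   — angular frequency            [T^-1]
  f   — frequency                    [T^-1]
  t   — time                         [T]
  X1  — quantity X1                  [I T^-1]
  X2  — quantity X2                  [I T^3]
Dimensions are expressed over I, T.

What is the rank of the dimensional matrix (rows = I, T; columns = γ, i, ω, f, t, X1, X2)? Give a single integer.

Write exponents as rows I,T / cols γ,i,ω,f,t,X1,X2:
  I: [ 0  1  0  0  0  1  1]
  T: [-1  0 -1 -1  1 -1  3]
Row reduction gives pivot columns γ,i; rank = 2

2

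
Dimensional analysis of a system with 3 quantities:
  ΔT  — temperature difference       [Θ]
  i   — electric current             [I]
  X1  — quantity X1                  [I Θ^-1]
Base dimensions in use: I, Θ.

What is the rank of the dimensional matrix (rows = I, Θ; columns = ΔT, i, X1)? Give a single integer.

2

Write exponents as rows I,Θ / cols ΔT,i,X1:
  I: [ 0  1  1]
  Θ: [ 1  0 -1]
Echelon form has 2 nonzero rows (pivots: ΔT,i)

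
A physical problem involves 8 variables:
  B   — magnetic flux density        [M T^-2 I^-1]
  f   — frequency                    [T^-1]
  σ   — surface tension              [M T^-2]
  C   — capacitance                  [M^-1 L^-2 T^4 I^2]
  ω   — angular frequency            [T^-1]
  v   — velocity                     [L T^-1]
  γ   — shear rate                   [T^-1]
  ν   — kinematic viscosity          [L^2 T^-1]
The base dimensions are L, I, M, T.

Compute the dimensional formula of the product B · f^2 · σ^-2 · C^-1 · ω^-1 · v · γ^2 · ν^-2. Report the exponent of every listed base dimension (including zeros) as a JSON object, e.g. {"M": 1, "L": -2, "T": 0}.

{"L": -1, "I": -3, "M": 0, "T": -4}

Write exponents as rows L,I,M,T / cols B,f,σ,C,ω,v,γ,ν:
  L: [ 0  0  0 -2  0  1  0  2]
  I: [-1  0  0  2  0  0  0  0]
  M: [ 1  0  1 -1  0  0  0  0]
  T: [-2 -1 -2  4 -1 -1 -1 -1]
  [L]: (1)·0+(2)·0+(-2)·0+(-1)·-2+(-1)·0+(1)·1+(2)·0+(-2)·2 = -1
  [I]: (1)·-1+(2)·0+(-2)·0+(-1)·2+(-1)·0+(1)·0+(2)·0+(-2)·0 = -3
  [M]: (1)·1+(2)·0+(-2)·1+(-1)·-1+(-1)·0+(1)·0+(2)·0+(-2)·0 = 0
  [T]: (1)·-2+(2)·-1+(-2)·-2+(-1)·4+(-1)·-1+(1)·-1+(2)·-1+(-2)·-1 = -4
⇒ L^-1 I^-3 T^-4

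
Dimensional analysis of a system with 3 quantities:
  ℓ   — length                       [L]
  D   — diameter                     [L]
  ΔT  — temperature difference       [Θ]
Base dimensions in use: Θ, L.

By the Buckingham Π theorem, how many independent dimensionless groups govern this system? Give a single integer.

1

Exponent matrix [Θ,L] × [ℓ,D,ΔT]:
  Θ: [ 0  0  1]
  L: [ 1  1  0]
RREF → pivots at {ℓ,ΔT} ⇒ r = 2
Π count = n − r = 3 − 2 = 1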